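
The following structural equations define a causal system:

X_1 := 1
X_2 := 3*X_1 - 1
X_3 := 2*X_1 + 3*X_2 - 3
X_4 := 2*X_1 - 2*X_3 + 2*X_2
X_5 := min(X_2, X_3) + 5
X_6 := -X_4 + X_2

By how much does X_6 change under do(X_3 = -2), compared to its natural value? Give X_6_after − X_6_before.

The intervention breaks the incoming arrows to X_3: X_3 := 2*X_1 + 3*X_2 - 3 no longer applies, and X_3 = -2.
X_2 = 3*X_1 - 1  [with X_1=1]  = 2
X_4 = 2*X_1 - 2*X_3 + 2*X_2  [with X_1=1, X_3=-2, X_2=2]  = 10
X_6 = -X_4 + X_2  [with X_4=10, X_2=2]  = -8
Without intervention: X_2 = 3*X_1 - 1  [with X_1=1]  = 2; X_3 = 2*X_1 + 3*X_2 - 3  [with X_1=1, X_2=2]  = 5; X_4 = 2*X_1 - 2*X_3 + 2*X_2  [with X_1=1, X_3=5, X_2=2]  = -4; X_6 = -X_4 + X_2  [with X_4=-4, X_2=2]  = 6.
Change = -8 − 6 = -14.

-14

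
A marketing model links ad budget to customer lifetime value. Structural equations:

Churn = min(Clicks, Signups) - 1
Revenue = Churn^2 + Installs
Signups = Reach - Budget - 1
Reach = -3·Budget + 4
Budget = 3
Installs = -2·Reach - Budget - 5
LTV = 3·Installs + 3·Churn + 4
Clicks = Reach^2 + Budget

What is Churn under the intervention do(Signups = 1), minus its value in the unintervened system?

10

The intervention breaks the incoming arrows to Signups: Signups = Reach - Budget - 1 no longer applies, and Signups = 1.
Reach = -3·Budget + 4  [with Budget=3]  = -5
Clicks = Reach^2 + Budget  [with Reach=-5, Budget=3]  = 28
Churn = min(Clicks, Signups) - 1  [with Clicks=28, Signups=1]  = 0
Without intervention: Reach = -3·Budget + 4  [with Budget=3]  = -5; Clicks = Reach^2 + Budget  [with Reach=-5, Budget=3]  = 28; Signups = Reach - Budget - 1  [with Reach=-5, Budget=3]  = -9; Churn = min(Clicks, Signups) - 1  [with Clicks=28, Signups=-9]  = -10.
Change = 0 − (-10) = 10.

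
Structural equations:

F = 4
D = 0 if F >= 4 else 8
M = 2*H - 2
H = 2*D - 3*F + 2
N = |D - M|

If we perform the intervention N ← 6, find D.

0

Under do(N=6), the mechanism N = |D - M| is discarded; N is fixed at 6.
No directed path runs from N to D, so D keeps its natural value.
D = 0 if F >= 4 else 8  [with F=4]  = 0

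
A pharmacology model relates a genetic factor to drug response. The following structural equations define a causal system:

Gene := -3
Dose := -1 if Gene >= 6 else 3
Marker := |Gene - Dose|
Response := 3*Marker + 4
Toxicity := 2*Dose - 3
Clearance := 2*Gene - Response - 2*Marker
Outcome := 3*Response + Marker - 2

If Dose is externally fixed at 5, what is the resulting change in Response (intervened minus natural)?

6

Under do(Dose=5), the mechanism Dose := -1 if Gene >= 6 else 3 is discarded; Dose is fixed at 5.
Marker = |Gene - Dose|  [with Gene=-3, Dose=5]  = 8
Response = 3*Marker + 4  [with Marker=8]  = 28
Without intervention: Dose = -1 if Gene >= 6 else 3  [with Gene=-3]  = 3; Marker = |Gene - Dose|  [with Gene=-3, Dose=3]  = 6; Response = 3*Marker + 4  [with Marker=6]  = 22.
Change = 28 − 22 = 6.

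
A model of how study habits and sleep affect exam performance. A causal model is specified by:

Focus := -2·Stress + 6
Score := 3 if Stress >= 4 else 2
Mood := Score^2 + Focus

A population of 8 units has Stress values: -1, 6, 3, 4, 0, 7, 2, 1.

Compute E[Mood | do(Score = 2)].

4.5

Under do(Score=2), Score's equation is replaced by Score=2 for every unit. Per-unit Mood: 12, -2, 4, 2, 10, -4, 6, 8. Mean = 4.5.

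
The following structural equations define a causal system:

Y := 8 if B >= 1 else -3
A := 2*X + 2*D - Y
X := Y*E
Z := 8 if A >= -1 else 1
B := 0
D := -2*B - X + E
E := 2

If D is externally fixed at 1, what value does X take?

-6

The intervention breaks the incoming arrows to D: D := -2*B - X + E no longer applies, and D = 1.
Since X is not a descendant of the intervened variable, it is unaffected.
Y = 8 if B >= 1 else -3  [with B=0]  = -3
X = Y*E  [with Y=-3, E=2]  = -6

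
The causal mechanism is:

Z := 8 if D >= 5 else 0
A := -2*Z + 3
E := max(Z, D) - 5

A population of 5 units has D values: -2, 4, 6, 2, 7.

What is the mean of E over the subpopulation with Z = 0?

-3

Conditioning on Z=0 selects the 3 unit(s) with D ∈ {-2, 4, 2}. Their E values: -5, -1, -3. Mean = -3.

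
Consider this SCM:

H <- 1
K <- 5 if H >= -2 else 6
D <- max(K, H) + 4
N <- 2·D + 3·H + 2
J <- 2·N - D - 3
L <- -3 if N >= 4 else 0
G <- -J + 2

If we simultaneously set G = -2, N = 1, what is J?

-10

Under do(G = -2, N = 1), each intervened variable's structural equation is replaced by its fixed value.
K = 5 if H >= -2 else 6  [with H=1]  = 5
D = max(K, H) + 4  [with K=5, H=1]  = 9
J = 2·N - D - 3  [with N=1, D=9]  = -10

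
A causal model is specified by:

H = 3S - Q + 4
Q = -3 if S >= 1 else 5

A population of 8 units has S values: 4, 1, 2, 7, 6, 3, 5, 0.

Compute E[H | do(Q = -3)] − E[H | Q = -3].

-1.5

Every unit gets Q=-3 under the intervention. H values become 19, 10, 13, 28, 25, 16, 22, 7; E[H|do(Q=-3)] = 17.5.
E[H|Q=-3] averages over only the 7 units with Q=-3 (S = 4, 1, 2, 7, 6, 3, 5): H = 19, 10, 13, 28, 25, 16, 22, mean 19.
Difference = 17.5 − 19 = -1.5.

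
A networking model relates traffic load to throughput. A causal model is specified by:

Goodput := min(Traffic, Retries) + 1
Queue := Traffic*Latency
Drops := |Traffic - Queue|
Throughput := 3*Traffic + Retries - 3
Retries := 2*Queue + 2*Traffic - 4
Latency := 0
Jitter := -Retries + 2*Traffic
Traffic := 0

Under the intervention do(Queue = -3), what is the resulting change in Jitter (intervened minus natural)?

6

The intervention breaks the incoming arrows to Queue: Queue := Traffic*Latency no longer applies, and Queue = -3.
Retries = 2*Queue + 2*Traffic - 4  [with Queue=-3, Traffic=0]  = -10
Jitter = -Retries + 2*Traffic  [with Retries=-10, Traffic=0]  = 10
Without intervention: Queue = Traffic*Latency  [with Traffic=0, Latency=0]  = 0; Retries = 2*Queue + 2*Traffic - 4  [with Queue=0, Traffic=0]  = -4; Jitter = -Retries + 2*Traffic  [with Retries=-4, Traffic=0]  = 4.
Change = 10 − 4 = 6.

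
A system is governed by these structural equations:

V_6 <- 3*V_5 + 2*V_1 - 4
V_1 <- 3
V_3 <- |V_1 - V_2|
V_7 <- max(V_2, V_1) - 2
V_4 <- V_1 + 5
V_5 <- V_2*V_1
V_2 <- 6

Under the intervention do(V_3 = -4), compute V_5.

do(V_3=-4) replaces the equation V_3 <- |V_1 - V_2| with the constant V_3 = -4.
V_5 is not downstream of the intervention, so its value is determined by the original equations.
V_5 = V_2*V_1  [with V_2=6, V_1=3]  = 18

18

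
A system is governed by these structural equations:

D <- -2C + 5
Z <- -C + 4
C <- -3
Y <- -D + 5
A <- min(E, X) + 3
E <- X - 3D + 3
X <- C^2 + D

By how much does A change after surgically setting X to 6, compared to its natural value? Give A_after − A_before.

The intervention breaks the incoming arrows to X: X <- C^2 + D no longer applies, and X = 6.
D = -2C + 5  [with C=-3]  = 11
E = X - 3D + 3  [with X=6, D=11]  = -24
A = min(E, X) + 3  [with E=-24, X=6]  = -21
Without intervention: D = -2C + 5  [with C=-3]  = 11; X = C^2 + D  [with C=-3, D=11]  = 20; E = X - 3D + 3  [with X=20, D=11]  = -10; A = min(E, X) + 3  [with E=-10, X=20]  = -7.
Change = -21 − (-7) = -14.

-14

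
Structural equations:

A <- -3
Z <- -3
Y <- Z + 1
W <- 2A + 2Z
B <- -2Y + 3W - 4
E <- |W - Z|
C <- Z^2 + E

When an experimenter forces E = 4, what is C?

Intervening sets E = 4 and removes its equation (E <- |W - Z|).
C = Z^2 + E  [with Z=-3, E=4]  = 13

13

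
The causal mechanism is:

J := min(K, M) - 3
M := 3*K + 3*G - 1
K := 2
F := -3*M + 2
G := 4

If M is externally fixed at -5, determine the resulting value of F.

do(M=-5) replaces the equation M := 3*K + 3*G - 1 with the constant M = -5.
F = -3*M + 2  [with M=-5]  = 17

17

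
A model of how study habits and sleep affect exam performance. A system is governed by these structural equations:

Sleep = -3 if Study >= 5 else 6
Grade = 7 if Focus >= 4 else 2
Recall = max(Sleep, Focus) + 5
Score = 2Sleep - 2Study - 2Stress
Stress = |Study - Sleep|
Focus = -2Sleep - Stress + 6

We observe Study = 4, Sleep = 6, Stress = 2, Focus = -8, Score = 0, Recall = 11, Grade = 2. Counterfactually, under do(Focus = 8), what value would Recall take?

13

Under do(Focus=8), the mechanism Focus = -2Sleep - Stress + 6 is discarded; Focus is fixed at 8.
Sleep = -3 if Study >= 5 else 6  [with Study=4]  = 6
Recall = max(Sleep, Focus) + 5  [with Sleep=6, Focus=8]  = 13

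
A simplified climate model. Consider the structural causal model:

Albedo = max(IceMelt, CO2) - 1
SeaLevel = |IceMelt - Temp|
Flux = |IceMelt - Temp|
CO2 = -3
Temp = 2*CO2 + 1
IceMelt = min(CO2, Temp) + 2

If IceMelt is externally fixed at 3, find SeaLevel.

8

do(IceMelt=3) replaces the equation IceMelt = min(CO2, Temp) + 2 with the constant IceMelt = 3.
Temp = 2*CO2 + 1  [with CO2=-3]  = -5
SeaLevel = |IceMelt - Temp|  [with IceMelt=3, Temp=-5]  = 8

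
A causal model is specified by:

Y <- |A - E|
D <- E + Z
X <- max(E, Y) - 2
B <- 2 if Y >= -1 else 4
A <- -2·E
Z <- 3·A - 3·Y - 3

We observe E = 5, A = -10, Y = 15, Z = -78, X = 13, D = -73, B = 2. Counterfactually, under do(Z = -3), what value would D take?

2

Under do(Z=-3), the mechanism Z <- 3·A - 3·Y - 3 is discarded; Z is fixed at -3.
D = E + Z  [with E=5, Z=-3]  = 2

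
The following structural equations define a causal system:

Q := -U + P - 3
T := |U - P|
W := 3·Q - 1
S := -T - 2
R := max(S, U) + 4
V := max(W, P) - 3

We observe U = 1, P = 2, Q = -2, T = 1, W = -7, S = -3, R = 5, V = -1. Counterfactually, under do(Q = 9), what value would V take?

23

The intervention breaks the incoming arrows to Q: Q := -U + P - 3 no longer applies, and Q = 9.
W = 3·Q - 1  [with Q=9]  = 26
V = max(W, P) - 3  [with W=26, P=2]  = 23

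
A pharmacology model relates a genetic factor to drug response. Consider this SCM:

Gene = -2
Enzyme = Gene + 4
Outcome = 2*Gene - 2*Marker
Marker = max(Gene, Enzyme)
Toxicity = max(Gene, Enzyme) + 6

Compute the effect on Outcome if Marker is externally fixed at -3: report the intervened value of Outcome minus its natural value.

10

do(Marker=-3) replaces the equation Marker = max(Gene, Enzyme) with the constant Marker = -3.
Outcome = 2*Gene - 2*Marker  [with Gene=-2, Marker=-3]  = 2
Without intervention: Enzyme = Gene + 4  [with Gene=-2]  = 2; Marker = max(Gene, Enzyme)  [with Gene=-2, Enzyme=2]  = 2; Outcome = 2*Gene - 2*Marker  [with Gene=-2, Marker=2]  = -8.
Change = 2 − (-8) = 10.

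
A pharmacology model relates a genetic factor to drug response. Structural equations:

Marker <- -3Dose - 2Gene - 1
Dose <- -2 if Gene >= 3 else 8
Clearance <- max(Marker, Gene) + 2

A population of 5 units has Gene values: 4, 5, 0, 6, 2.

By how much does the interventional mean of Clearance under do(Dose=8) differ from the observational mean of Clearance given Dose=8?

2.4

do(Dose=8) breaks Dose's dependence on Gene. With Dose=8 fixed, Clearance across the units is 6, 7, 2, 8, 4, mean 5.4.
Observing Dose=8 restricts to units where Dose's equation naturally yields 8: Gene ∈ {0, 2}. In that subpopulation Clearance = 2, 4, mean 3.
Difference = 5.4 − 3 = 2.4.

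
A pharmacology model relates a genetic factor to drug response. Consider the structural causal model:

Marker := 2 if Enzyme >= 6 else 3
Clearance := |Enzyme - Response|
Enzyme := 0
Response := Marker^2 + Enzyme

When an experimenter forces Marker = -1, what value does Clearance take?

Under do(Marker=-1), the mechanism Marker := 2 if Enzyme >= 6 else 3 is discarded; Marker is fixed at -1.
Response = Marker^2 + Enzyme  [with Marker=-1, Enzyme=0]  = 1
Clearance = |Enzyme - Response|  [with Enzyme=0, Response=1]  = 1

1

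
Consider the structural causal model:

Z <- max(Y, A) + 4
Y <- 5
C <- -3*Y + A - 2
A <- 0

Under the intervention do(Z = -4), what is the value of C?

-17

Under do(Z=-4), the mechanism Z <- max(Y, A) + 4 is discarded; Z is fixed at -4.
Since C is not a descendant of the intervened variable, it is unaffected.
C = -3*Y + A - 2  [with Y=5, A=0]  = -17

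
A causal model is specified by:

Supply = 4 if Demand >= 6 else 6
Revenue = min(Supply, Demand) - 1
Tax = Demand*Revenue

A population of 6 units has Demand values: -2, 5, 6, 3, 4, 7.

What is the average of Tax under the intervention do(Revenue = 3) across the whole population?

Every unit gets Revenue=3 under the intervention. Tax values become -6, 15, 18, 9, 12, 21; E[Tax|do(Revenue=3)] = 11.5.

11.5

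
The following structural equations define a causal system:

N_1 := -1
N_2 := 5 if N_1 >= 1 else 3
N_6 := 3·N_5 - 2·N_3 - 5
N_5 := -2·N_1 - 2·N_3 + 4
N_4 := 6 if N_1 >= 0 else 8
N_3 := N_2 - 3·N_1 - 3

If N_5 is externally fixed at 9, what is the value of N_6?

The intervention breaks the incoming arrows to N_5: N_5 := -2·N_1 - 2·N_3 + 4 no longer applies, and N_5 = 9.
N_2 = 5 if N_1 >= 1 else 3  [with N_1=-1]  = 3
N_3 = N_2 - 3·N_1 - 3  [with N_2=3, N_1=-1]  = 3
N_6 = 3·N_5 - 2·N_3 - 5  [with N_5=9, N_3=3]  = 16

16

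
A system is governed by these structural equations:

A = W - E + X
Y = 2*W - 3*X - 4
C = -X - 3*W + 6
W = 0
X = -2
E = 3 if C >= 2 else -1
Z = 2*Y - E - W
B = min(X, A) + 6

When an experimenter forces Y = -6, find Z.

Under do(Y=-6), the mechanism Y = 2*W - 3*X - 4 is discarded; Y is fixed at -6.
C = -X - 3*W + 6  [with X=-2, W=0]  = 8
E = 3 if C >= 2 else -1  [with C=8]  = 3
Z = 2*Y - E - W  [with Y=-6, E=3, W=0]  = -15

-15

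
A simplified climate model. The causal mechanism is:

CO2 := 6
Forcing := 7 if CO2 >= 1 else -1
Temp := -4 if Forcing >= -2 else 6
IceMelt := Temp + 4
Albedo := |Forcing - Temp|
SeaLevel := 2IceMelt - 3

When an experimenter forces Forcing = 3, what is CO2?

6

Under do(Forcing=3), the mechanism Forcing := 7 if CO2 >= 1 else -1 is discarded; Forcing is fixed at 3.
CO2 is not downstream of the intervention, so its value is determined by the original equations.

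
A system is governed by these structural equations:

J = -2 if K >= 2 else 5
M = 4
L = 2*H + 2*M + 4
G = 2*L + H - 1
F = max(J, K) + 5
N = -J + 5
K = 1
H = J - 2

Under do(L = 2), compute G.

do(L=2) replaces the equation L = 2*H + 2*M + 4 with the constant L = 2.
J = -2 if K >= 2 else 5  [with K=1]  = 5
H = J - 2  [with J=5]  = 3
G = 2*L + H - 1  [with L=2, H=3]  = 6

6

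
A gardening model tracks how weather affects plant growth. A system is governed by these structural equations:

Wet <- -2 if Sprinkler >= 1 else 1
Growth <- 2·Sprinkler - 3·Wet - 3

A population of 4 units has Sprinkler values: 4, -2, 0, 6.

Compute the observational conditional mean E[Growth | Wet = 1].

Conditioning on Wet=1 selects the 2 unit(s) with Sprinkler ∈ {-2, 0}. Their Growth values: -10, -6. Mean = -8.

-8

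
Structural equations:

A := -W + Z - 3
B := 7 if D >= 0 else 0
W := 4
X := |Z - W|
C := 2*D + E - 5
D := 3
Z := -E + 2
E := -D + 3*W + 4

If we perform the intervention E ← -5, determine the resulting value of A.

0

The intervention breaks the incoming arrows to E: E := -D + 3*W + 4 no longer applies, and E = -5.
Z = -E + 2  [with E=-5]  = 7
A = -W + Z - 3  [with W=4, Z=7]  = 0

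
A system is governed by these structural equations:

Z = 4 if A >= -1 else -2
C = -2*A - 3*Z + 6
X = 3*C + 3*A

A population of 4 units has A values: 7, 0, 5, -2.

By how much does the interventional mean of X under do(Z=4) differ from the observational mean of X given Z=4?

4.5

Every unit gets Z=4 under the intervention. X values become -39, -18, -33, -12; E[X|do(Z=4)] = -25.5.
E[X|Z=4] averages over only the 3 units with Z=4 (A = 7, 0, 5): X = -39, -18, -33, mean -30.
Difference = -25.5 − (-30) = 4.5.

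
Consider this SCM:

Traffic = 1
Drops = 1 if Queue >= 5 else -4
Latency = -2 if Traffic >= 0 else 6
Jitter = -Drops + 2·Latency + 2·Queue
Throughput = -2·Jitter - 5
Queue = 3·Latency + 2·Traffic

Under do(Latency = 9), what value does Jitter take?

do(Latency=9) replaces the equation Latency = -2 if Traffic >= 0 else 6 with the constant Latency = 9.
Queue = 3·Latency + 2·Traffic  [with Latency=9, Traffic=1]  = 29
Drops = 1 if Queue >= 5 else -4  [with Queue=29]  = 1
Jitter = -Drops + 2·Latency + 2·Queue  [with Drops=1, Latency=9, Queue=29]  = 75

75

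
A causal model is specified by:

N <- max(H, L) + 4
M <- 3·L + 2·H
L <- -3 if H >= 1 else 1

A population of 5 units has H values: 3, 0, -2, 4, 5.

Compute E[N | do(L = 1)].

6.8

Under do(L=1), L's equation is replaced by L=1 for every unit. Per-unit N: 7, 5, 5, 8, 9. Mean = 6.8.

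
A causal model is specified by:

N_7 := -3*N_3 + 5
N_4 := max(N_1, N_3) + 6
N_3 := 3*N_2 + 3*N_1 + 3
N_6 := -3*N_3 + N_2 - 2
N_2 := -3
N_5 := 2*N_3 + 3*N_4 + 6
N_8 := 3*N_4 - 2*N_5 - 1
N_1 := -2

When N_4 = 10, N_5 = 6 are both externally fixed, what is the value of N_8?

17

The joint intervention fixes N_4 = 10, N_5 = 6, removing each variable's own equation.
N_8 = 3*N_4 - 2*N_5 - 1  [with N_4=10, N_5=6]  = 17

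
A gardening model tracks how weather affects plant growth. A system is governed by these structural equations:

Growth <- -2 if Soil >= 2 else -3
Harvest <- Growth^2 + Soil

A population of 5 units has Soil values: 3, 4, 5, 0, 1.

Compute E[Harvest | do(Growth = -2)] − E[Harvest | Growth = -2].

-1.4

The intervention sets Growth=-2 in all 5 units regardless of Soil. Recomputing Harvest per unit gives 7, 8, 9, 4, 5; average 6.6.
Conditioning on Growth=-2 selects the 3 unit(s) with Soil ∈ {3, 4, 5}. Their Harvest values: 7, 8, 9. Mean = 8.
Difference = 6.6 − 8 = -1.4.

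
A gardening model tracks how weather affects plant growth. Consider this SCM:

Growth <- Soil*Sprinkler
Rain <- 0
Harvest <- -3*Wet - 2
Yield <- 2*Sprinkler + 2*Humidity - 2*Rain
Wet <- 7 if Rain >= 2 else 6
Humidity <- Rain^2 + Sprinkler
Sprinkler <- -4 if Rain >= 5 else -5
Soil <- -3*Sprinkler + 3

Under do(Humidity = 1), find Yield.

Intervening sets Humidity = 1 and removes its equation (Humidity <- Rain^2 + Sprinkler).
Sprinkler = -4 if Rain >= 5 else -5  [with Rain=0]  = -5
Yield = 2*Sprinkler + 2*Humidity - 2*Rain  [with Sprinkler=-5, Humidity=1, Rain=0]  = -8

-8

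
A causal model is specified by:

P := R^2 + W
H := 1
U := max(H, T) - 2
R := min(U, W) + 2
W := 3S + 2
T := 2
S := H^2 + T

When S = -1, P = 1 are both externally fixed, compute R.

1

The joint intervention fixes S = -1, P = 1, removing each variable's own equation.
U = max(H, T) - 2  [with H=1, T=2]  = 0
W = 3S + 2  [with S=-1]  = -1
R = min(U, W) + 2  [with U=0, W=-1]  = 1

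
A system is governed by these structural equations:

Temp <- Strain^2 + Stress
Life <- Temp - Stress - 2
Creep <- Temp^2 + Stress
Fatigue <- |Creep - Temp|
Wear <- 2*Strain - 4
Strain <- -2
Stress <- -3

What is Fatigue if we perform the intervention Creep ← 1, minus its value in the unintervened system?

-3

Under do(Creep=1), the mechanism Creep <- Temp^2 + Stress is discarded; Creep is fixed at 1.
Temp = Strain^2 + Stress  [with Strain=-2, Stress=-3]  = 1
Fatigue = |Creep - Temp|  [with Creep=1, Temp=1]  = 0
Without intervention: Temp = Strain^2 + Stress  [with Strain=-2, Stress=-3]  = 1; Creep = Temp^2 + Stress  [with Temp=1, Stress=-3]  = -2; Fatigue = |Creep - Temp|  [with Creep=-2, Temp=1]  = 3.
Change = 0 − 3 = -3.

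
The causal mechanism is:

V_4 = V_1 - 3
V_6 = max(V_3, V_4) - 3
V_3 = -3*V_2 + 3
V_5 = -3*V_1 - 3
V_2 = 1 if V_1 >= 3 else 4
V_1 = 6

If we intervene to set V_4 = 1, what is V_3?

Under do(V_4=1), the mechanism V_4 = V_1 - 3 is discarded; V_4 is fixed at 1.
Since V_3 is not a descendant of the intervened variable, it is unaffected.
V_2 = 1 if V_1 >= 3 else 4  [with V_1=6]  = 1
V_3 = -3*V_2 + 3  [with V_2=1]  = 0

0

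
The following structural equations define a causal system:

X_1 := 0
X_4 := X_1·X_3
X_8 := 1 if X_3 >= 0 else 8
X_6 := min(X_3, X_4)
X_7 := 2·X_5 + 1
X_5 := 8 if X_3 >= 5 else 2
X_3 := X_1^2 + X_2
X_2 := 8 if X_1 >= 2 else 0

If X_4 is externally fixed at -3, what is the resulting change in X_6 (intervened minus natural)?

-3

Under do(X_4=-3), the mechanism X_4 := X_1·X_3 is discarded; X_4 is fixed at -3.
X_2 = 8 if X_1 >= 2 else 0  [with X_1=0]  = 0
X_3 = X_1^2 + X_2  [with X_1=0, X_2=0]  = 0
X_6 = min(X_3, X_4)  [with X_3=0, X_4=-3]  = -3
Without intervention: X_2 = 8 if X_1 >= 2 else 0  [with X_1=0]  = 0; X_3 = X_1^2 + X_2  [with X_1=0, X_2=0]  = 0; X_4 = X_1·X_3  [with X_1=0, X_3=0]  = 0; X_6 = min(X_3, X_4)  [with X_3=0, X_4=0]  = 0.
Change = -3 − 0 = -3.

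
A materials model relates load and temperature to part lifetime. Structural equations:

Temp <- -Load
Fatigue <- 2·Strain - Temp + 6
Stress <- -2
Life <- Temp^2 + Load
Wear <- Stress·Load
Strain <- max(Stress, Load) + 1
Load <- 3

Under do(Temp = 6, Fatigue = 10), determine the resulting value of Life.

39

Setting Temp = 6, Fatigue = 10 by intervention discards those variables' equations.
Life = Temp^2 + Load  [with Temp=6, Load=3]  = 39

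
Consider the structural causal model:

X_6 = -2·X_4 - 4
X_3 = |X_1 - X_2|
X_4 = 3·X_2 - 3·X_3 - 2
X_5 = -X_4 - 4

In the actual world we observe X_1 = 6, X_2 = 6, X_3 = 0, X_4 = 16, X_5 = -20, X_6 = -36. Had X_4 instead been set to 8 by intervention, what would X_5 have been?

Intervening sets X_4 = 8 and removes its equation (X_4 = 3·X_2 - 3·X_3 - 2).
X_5 = -X_4 - 4  [with X_4=8]  = -12

-12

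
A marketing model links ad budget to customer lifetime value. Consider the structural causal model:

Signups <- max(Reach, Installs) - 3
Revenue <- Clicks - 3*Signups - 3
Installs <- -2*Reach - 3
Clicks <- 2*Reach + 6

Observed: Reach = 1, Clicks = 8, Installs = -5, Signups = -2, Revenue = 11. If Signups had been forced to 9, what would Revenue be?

Intervening sets Signups = 9 and removes its equation (Signups <- max(Reach, Installs) - 3).
Clicks = 2*Reach + 6  [with Reach=1]  = 8
Revenue = Clicks - 3*Signups - 3  [with Clicks=8, Signups=9]  = -22

-22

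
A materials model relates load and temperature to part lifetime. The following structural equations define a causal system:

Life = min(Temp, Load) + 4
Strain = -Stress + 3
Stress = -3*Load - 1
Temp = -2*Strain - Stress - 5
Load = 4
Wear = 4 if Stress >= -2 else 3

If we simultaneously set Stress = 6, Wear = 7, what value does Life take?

Setting Stress = 6, Wear = 7 by intervention discards those variables' equations.
Strain = -Stress + 3  [with Stress=6]  = -3
Temp = -2*Strain - Stress - 5  [with Strain=-3, Stress=6]  = -5
Life = min(Temp, Load) + 4  [with Temp=-5, Load=4]  = -1

-1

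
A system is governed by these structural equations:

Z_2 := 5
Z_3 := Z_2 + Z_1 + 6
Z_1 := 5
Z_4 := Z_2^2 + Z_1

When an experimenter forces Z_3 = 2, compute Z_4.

30

The intervention breaks the incoming arrows to Z_3: Z_3 := Z_2 + Z_1 + 6 no longer applies, and Z_3 = 2.
Z_4 is not downstream of the intervention, so its value is determined by the original equations.
Z_4 = Z_2^2 + Z_1  [with Z_2=5, Z_1=5]  = 30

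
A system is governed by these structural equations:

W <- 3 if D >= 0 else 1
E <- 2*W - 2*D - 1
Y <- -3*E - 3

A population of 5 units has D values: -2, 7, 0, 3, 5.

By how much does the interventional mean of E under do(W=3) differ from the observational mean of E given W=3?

Under do(W=3), W's equation is replaced by W=3 for every unit. Per-unit E: 9, -9, 5, -1, -5. Mean = -0.2.
E[E|W=3] averages over only the 4 units with W=3 (D = 7, 0, 3, 5): E = -9, 5, -1, -5, mean -2.5.
Difference = -0.2 − (-2.5) = 2.3.

2.3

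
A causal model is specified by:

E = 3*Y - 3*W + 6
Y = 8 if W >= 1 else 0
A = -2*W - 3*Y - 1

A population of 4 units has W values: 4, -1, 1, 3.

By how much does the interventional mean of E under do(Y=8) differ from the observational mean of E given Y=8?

Every unit gets Y=8 under the intervention. E values become 18, 33, 27, 21; E[E|do(Y=8)] = 24.75.
E[E|Y=8] averages over only the 3 units with Y=8 (W = 4, 1, 3): E = 18, 27, 21, mean 22.
Difference = 24.75 − 22 = 2.75.

2.75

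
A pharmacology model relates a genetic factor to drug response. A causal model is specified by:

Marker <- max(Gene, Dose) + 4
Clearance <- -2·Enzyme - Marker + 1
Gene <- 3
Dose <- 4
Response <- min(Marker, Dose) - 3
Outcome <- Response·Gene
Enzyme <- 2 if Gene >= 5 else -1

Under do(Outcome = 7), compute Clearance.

-5

Intervening sets Outcome = 7 and removes its equation (Outcome <- Response·Gene).
Since Clearance is not a descendant of the intervened variable, it is unaffected.
Enzyme = 2 if Gene >= 5 else -1  [with Gene=3]  = -1
Marker = max(Gene, Dose) + 4  [with Gene=3, Dose=4]  = 8
Clearance = -2·Enzyme - Marker + 1  [with Enzyme=-1, Marker=8]  = -5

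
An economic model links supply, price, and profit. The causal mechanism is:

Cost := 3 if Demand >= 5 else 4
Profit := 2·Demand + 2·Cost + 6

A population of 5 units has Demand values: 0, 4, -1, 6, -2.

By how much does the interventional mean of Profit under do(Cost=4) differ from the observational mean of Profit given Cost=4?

2.3

Every unit gets Cost=4 under the intervention. Profit values become 14, 22, 12, 26, 10; E[Profit|do(Cost=4)] = 16.8.
E[Profit|Cost=4] averages over only the 4 units with Cost=4 (Demand = 0, 4, -1, -2): Profit = 14, 22, 12, 10, mean 14.5.
Difference = 16.8 − 14.5 = 2.3.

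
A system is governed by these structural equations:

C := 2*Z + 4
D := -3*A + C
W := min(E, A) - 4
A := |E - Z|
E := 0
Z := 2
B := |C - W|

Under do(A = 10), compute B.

The intervention breaks the incoming arrows to A: A := |E - Z| no longer applies, and A = 10.
W = min(E, A) - 4  [with E=0, A=10]  = -4
C = 2*Z + 4  [with Z=2]  = 8
B = |C - W|  [with C=8, W=-4]  = 12

12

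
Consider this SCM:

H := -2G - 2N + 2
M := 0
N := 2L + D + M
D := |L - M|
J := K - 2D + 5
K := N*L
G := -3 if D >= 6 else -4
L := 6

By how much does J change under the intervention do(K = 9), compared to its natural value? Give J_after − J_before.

do(K=9) replaces the equation K := N*L with the constant K = 9.
D = |L - M|  [with L=6, M=0]  = 6
J = K - 2D + 5  [with K=9, D=6]  = 2
Without intervention: D = |L - M|  [with L=6, M=0]  = 6; N = 2L + D + M  [with L=6, D=6, M=0]  = 18; K = N*L  [with N=18, L=6]  = 108; J = K - 2D + 5  [with K=108, D=6]  = 101.
Change = 2 − 101 = -99.

-99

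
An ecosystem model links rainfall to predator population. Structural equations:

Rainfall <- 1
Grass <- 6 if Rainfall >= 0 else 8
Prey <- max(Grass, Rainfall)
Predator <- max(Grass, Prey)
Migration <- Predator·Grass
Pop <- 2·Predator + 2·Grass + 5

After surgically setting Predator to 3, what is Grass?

6

The intervention breaks the incoming arrows to Predator: Predator <- max(Grass, Prey) no longer applies, and Predator = 3.
Since Grass is not a descendant of the intervened variable, it is unaffected.
Grass = 6 if Rainfall >= 0 else 8  [with Rainfall=1]  = 6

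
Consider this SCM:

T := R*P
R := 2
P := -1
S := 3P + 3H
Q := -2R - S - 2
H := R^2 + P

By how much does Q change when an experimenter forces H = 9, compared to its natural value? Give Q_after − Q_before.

-18

The intervention breaks the incoming arrows to H: H := R^2 + P no longer applies, and H = 9.
S = 3P + 3H  [with P=-1, H=9]  = 24
Q = -2R - S - 2  [with R=2, S=24]  = -30
Without intervention: H = R^2 + P  [with R=2, P=-1]  = 3; S = 3P + 3H  [with P=-1, H=3]  = 6; Q = -2R - S - 2  [with R=2, S=6]  = -12.
Change = -30 − (-12) = -18.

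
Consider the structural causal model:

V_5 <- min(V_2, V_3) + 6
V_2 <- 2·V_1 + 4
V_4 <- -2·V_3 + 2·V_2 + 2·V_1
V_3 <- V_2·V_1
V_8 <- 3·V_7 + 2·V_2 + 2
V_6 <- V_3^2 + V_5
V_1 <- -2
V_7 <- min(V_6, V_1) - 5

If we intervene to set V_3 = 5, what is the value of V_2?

0

Under do(V_3=5), the mechanism V_3 <- V_2·V_1 is discarded; V_3 is fixed at 5.
Since V_2 is not a descendant of the intervened variable, it is unaffected.
V_2 = 2·V_1 + 4  [with V_1=-2]  = 0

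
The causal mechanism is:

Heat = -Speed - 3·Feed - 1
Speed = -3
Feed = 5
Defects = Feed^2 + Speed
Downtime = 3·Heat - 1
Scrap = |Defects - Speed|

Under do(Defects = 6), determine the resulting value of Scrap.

9

Intervening sets Defects = 6 and removes its equation (Defects = Feed^2 + Speed).
Scrap = |Defects - Speed|  [with Defects=6, Speed=-3]  = 9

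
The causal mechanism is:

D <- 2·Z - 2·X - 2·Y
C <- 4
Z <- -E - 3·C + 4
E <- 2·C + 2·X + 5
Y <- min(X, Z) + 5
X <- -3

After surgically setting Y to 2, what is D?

-28

The intervention breaks the incoming arrows to Y: Y <- min(X, Z) + 5 no longer applies, and Y = 2.
E = 2·C + 2·X + 5  [with C=4, X=-3]  = 7
Z = -E - 3·C + 4  [with E=7, C=4]  = -15
D = 2·Z - 2·X - 2·Y  [with Z=-15, X=-3, Y=2]  = -28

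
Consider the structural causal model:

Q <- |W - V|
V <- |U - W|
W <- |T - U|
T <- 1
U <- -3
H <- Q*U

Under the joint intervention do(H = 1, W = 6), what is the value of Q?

Under do(H = 1, W = 6), each intervened variable's structural equation is replaced by its fixed value.
V = |U - W|  [with U=-3, W=6]  = 9
Q = |W - V|  [with W=6, V=9]  = 3

3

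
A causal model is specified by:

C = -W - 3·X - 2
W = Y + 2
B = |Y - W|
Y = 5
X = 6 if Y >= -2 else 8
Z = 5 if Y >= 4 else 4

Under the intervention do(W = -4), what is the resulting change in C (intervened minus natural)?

Under do(W=-4), the mechanism W = Y + 2 is discarded; W is fixed at -4.
X = 6 if Y >= -2 else 8  [with Y=5]  = 6
C = -W - 3·X - 2  [with W=-4, X=6]  = -16
Without intervention: W = Y + 2  [with Y=5]  = 7; X = 6 if Y >= -2 else 8  [with Y=5]  = 6; C = -W - 3·X - 2  [with W=7, X=6]  = -27.
Change = -16 − (-27) = 11.

11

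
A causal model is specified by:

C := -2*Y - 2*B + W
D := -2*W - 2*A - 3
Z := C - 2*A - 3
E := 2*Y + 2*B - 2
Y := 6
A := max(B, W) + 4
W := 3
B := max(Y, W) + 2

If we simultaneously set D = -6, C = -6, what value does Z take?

-33

Under do(D = -6, C = -6), each intervened variable's structural equation is replaced by its fixed value.
B = max(Y, W) + 2  [with Y=6, W=3]  = 8
A = max(B, W) + 4  [with B=8, W=3]  = 12
Z = C - 2*A - 3  [with C=-6, A=12]  = -33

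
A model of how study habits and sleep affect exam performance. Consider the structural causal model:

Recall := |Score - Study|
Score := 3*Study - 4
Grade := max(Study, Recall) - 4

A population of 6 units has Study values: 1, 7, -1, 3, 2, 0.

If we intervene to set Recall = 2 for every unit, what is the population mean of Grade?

Every unit gets Recall=2 under the intervention. Grade values become -2, 3, -2, -1, -2, -2; E[Grade|do(Recall=2)] = -1.

-1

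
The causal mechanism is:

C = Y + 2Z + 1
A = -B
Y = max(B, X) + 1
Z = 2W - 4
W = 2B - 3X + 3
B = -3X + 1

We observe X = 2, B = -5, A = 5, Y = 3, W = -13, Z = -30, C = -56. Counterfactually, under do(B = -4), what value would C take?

-48

Under do(B=-4), the mechanism B = -3X + 1 is discarded; B is fixed at -4.
Y = max(B, X) + 1  [with B=-4, X=2]  = 3
W = 2B - 3X + 3  [with B=-4, X=2]  = -11
Z = 2W - 4  [with W=-11]  = -26
C = Y + 2Z + 1  [with Y=3, Z=-26]  = -48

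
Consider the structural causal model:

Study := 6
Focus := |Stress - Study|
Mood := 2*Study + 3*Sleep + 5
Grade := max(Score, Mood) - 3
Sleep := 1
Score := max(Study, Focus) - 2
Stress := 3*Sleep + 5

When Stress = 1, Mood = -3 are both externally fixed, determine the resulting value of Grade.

1

Under do(Stress = 1, Mood = -3), each intervened variable's structural equation is replaced by its fixed value.
Focus = |Stress - Study|  [with Stress=1, Study=6]  = 5
Score = max(Study, Focus) - 2  [with Study=6, Focus=5]  = 4
Grade = max(Score, Mood) - 3  [with Score=4, Mood=-3]  = 1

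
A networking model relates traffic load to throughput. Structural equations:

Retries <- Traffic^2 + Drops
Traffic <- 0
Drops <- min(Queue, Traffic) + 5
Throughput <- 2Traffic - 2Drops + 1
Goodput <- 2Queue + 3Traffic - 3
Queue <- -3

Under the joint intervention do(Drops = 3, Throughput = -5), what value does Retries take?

The joint intervention fixes Drops = 3, Throughput = -5, removing each variable's own equation.
Retries = Traffic^2 + Drops  [with Traffic=0, Drops=3]  = 3

3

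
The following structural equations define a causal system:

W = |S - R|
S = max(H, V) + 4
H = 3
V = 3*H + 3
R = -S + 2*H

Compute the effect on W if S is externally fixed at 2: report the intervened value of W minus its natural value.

do(S=2) replaces the equation S = max(H, V) + 4 with the constant S = 2.
R = -S + 2*H  [with S=2, H=3]  = 4
W = |S - R|  [with S=2, R=4]  = 2
Without intervention: V = 3*H + 3  [with H=3]  = 12; S = max(H, V) + 4  [with H=3, V=12]  = 16; R = -S + 2*H  [with S=16, H=3]  = -10; W = |S - R|  [with S=16, R=-10]  = 26.
Change = 2 − 26 = -24.

-24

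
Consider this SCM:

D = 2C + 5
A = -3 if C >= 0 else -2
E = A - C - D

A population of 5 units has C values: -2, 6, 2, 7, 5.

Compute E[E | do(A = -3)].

-18.8

Under do(A=-3), A's equation is replaced by A=-3 for every unit. Per-unit E: -2, -26, -14, -29, -23. Mean = -18.8.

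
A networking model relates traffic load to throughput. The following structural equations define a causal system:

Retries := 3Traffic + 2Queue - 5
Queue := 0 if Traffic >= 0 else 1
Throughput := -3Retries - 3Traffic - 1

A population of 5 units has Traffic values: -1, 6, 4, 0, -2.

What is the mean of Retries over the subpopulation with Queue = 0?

Conditioning on Queue=0 selects the 3 unit(s) with Traffic ∈ {6, 4, 0}. Their Retries values: 13, 7, -5. Mean = 5.

5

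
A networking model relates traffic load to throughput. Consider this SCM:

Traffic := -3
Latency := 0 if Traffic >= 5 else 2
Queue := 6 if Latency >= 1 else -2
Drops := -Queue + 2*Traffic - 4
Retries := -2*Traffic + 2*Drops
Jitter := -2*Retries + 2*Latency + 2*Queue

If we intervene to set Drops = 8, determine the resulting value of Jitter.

-28

Under do(Drops=8), the mechanism Drops := -Queue + 2*Traffic - 4 is discarded; Drops is fixed at 8.
Latency = 0 if Traffic >= 5 else 2  [with Traffic=-3]  = 2
Queue = 6 if Latency >= 1 else -2  [with Latency=2]  = 6
Retries = -2*Traffic + 2*Drops  [with Traffic=-3, Drops=8]  = 22
Jitter = -2*Retries + 2*Latency + 2*Queue  [with Retries=22, Latency=2, Queue=6]  = -28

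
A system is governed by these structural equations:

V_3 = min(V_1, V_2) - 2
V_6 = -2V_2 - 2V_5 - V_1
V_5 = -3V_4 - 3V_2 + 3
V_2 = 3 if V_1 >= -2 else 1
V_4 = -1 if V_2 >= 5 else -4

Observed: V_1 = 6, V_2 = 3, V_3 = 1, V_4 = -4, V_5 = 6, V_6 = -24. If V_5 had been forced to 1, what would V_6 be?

The intervention breaks the incoming arrows to V_5: V_5 = -3V_4 - 3V_2 + 3 no longer applies, and V_5 = 1.
V_2 = 3 if V_1 >= -2 else 1  [with V_1=6]  = 3
V_6 = -2V_2 - 2V_5 - V_1  [with V_2=3, V_5=1, V_1=6]  = -14

-14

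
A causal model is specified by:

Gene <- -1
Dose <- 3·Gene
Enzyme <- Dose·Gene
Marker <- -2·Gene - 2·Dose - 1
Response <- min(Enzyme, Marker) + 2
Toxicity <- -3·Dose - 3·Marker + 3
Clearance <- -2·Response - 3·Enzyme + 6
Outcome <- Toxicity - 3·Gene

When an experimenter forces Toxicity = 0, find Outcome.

3

Intervening sets Toxicity = 0 and removes its equation (Toxicity <- -3·Dose - 3·Marker + 3).
Outcome = Toxicity - 3·Gene  [with Toxicity=0, Gene=-1]  = 3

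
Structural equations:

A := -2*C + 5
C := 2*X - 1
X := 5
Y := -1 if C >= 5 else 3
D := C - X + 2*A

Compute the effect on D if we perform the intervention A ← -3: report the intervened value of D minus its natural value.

20

The intervention breaks the incoming arrows to A: A := -2*C + 5 no longer applies, and A = -3.
C = 2*X - 1  [with X=5]  = 9
D = C - X + 2*A  [with C=9, X=5, A=-3]  = -2
Without intervention: C = 2*X - 1  [with X=5]  = 9; A = -2*C + 5  [with C=9]  = -13; D = C - X + 2*A  [with C=9, X=5, A=-13]  = -22.
Change = -2 − (-22) = 20.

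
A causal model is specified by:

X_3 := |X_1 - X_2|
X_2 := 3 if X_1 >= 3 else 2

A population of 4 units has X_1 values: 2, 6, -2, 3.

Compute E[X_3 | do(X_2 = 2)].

The intervention sets X_2=2 in all 4 units regardless of X_1. Recomputing X_3 per unit gives 0, 4, 4, 1; average 2.25.

2.25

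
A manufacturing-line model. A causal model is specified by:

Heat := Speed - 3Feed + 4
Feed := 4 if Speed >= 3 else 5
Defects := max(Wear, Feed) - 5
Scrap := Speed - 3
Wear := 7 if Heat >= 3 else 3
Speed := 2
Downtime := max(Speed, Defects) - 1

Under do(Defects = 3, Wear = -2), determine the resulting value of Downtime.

Setting Defects = 3, Wear = -2 by intervention discards those variables' equations.
Downtime = max(Speed, Defects) - 1  [with Speed=2, Defects=3]  = 2

2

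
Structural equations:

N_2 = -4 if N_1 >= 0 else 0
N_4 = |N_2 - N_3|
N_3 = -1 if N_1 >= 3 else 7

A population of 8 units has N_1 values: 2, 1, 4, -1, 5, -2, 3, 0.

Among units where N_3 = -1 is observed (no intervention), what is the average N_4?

3

E[N_4|N_3=-1] averages over only the 3 units with N_3=-1 (N_1 = 4, 5, 3): N_4 = 3, 3, 3, mean 3.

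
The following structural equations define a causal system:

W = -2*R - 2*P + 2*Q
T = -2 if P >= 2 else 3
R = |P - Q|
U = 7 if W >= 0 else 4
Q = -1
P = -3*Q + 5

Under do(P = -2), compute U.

Under do(P=-2), the mechanism P = -3*Q + 5 is discarded; P is fixed at -2.
R = |P - Q|  [with P=-2, Q=-1]  = 1
W = -2*R - 2*P + 2*Q  [with R=1, P=-2, Q=-1]  = 0
U = 7 if W >= 0 else 4  [with W=0]  = 7

7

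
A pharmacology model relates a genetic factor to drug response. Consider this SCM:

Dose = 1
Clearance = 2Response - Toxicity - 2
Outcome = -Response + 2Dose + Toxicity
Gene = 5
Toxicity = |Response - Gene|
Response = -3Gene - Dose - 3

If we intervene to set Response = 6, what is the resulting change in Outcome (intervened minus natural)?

The intervention breaks the incoming arrows to Response: Response = -3Gene - Dose - 3 no longer applies, and Response = 6.
Toxicity = |Response - Gene|  [with Response=6, Gene=5]  = 1
Outcome = -Response + 2Dose + Toxicity  [with Response=6, Dose=1, Toxicity=1]  = -3
Without intervention: Response = -3Gene - Dose - 3  [with Gene=5, Dose=1]  = -19; Toxicity = |Response - Gene|  [with Response=-19, Gene=5]  = 24; Outcome = -Response + 2Dose + Toxicity  [with Response=-19, Dose=1, Toxicity=24]  = 45.
Change = -3 − 45 = -48.

-48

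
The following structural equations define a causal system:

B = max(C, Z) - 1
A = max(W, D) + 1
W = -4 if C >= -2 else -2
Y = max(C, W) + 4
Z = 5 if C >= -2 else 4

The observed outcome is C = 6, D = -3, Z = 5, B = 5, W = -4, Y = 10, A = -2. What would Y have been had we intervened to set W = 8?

12

The intervention breaks the incoming arrows to W: W = -4 if C >= -2 else -2 no longer applies, and W = 8.
Y = max(C, W) + 4  [with C=6, W=8]  = 12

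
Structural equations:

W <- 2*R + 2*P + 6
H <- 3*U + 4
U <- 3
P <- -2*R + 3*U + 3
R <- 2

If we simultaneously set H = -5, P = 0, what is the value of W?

10

The joint intervention fixes H = -5, P = 0, removing each variable's own equation.
W = 2*R + 2*P + 6  [with R=2, P=0]  = 10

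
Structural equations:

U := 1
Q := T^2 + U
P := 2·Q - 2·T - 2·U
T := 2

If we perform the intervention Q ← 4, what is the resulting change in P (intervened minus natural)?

The intervention breaks the incoming arrows to Q: Q := T^2 + U no longer applies, and Q = 4.
P = 2·Q - 2·T - 2·U  [with Q=4, T=2, U=1]  = 2
Without intervention: Q = T^2 + U  [with T=2, U=1]  = 5; P = 2·Q - 2·T - 2·U  [with Q=5, T=2, U=1]  = 4.
Change = 2 − 4 = -2.

-2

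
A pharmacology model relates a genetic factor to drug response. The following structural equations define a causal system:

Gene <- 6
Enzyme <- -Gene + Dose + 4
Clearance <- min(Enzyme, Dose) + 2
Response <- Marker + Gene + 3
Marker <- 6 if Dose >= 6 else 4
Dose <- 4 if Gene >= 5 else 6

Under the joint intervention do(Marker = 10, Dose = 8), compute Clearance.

The joint intervention fixes Marker = 10, Dose = 8, removing each variable's own equation.
Enzyme = -Gene + Dose + 4  [with Gene=6, Dose=8]  = 6
Clearance = min(Enzyme, Dose) + 2  [with Enzyme=6, Dose=8]  = 8

8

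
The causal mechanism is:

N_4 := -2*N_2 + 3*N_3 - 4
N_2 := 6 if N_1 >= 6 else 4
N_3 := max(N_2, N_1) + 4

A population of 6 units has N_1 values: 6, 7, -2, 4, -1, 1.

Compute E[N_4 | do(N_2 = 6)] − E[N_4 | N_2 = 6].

The intervention sets N_2=6 in all 6 units regardless of N_1. Recomputing N_4 per unit gives 14, 17, 14, 14, 14, 14; average 14.5.
E[N_4|N_2=6] averages over only the 2 units with N_2=6 (N_1 = 6, 7): N_4 = 14, 17, mean 15.5.
Difference = 14.5 − 15.5 = -1.

-1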